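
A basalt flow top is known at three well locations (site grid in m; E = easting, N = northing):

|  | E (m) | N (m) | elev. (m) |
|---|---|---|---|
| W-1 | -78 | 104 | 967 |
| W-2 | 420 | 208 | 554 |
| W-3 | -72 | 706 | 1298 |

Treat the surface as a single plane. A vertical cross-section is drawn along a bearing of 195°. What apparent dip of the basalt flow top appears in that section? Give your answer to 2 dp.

16.45°

Let the plane be z = a·E + b·N + c.
W-2−W-1: 498a + 104b = −413;  W-3−W-1: 6a + 602b = 331.
Solving gives a = −0.94611, b = 0.55926.
Unit vector along 195° is (sin 195°, cos 195°) = (-0.2588, -0.9659).
Slope in that direction = a·(-0.2588) + b·(-0.9659) = −0.29534.
Apparent dip = arctan|0.29534| = 16.45° (true dip is 47.7°, so apparent ≤ true as expected).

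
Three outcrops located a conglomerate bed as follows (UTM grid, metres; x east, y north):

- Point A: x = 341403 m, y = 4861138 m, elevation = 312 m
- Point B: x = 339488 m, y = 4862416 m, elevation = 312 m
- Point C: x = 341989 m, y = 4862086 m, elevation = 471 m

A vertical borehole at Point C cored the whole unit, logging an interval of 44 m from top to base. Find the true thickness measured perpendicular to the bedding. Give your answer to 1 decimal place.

Two edge vectors: Point A→Point B = (-1915, 1278, 0), Point A→Point C = (586, 948, 159).
Normal n = (Point A→Point B) × (Point A→Point C) = (203202, 304485, -2564328).
So ∂z/∂x = −n_x/n_z = 0.07924 and ∂z/∂y = −n_y/n_z = 0.11874.
|∇z| = √(a²+b²) = 0.14275, so dip δ = arctan(0.14275) = 8.12°.
True thickness = vertical thickness × cos δ = 44 × cos 8.12° = 43.6 m.

43.6 m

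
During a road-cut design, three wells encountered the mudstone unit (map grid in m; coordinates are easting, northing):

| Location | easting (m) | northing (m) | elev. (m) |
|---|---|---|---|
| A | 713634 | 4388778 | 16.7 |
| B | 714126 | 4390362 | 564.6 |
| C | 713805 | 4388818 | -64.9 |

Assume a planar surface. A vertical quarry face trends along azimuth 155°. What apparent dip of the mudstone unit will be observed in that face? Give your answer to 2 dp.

Two edge vectors: A→B = (492, 1584, 547.9), A→C = (171, 40, -81.6).
Normal n = (A→B) × (A→C) = (-151170.4, 133838.1, -251184).
So ∂z/∂easting = −n_x/n_z = −0.60183 and ∂z/∂northing = −n_y/n_z = 0.53283.
Unit vector along 155° is (sin 155°, cos 155°) = (0.4226, -0.9063).
Slope in that direction = a·(0.4226) + b·(-0.9063) = −0.73725.
Apparent dip = arctan|0.73725| = 36.40° (true dip is 38.8°, so apparent ≤ true as expected).

36.40°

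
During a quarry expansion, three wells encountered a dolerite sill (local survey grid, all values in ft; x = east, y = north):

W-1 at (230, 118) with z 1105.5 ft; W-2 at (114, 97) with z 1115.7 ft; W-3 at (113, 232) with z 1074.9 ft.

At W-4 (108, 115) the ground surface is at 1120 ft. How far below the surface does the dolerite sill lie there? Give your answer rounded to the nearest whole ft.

10 ft

Let the plane be z = a·x + b·y + c.
W-2−W-1: −116a − 21b = 10.2;  W-3−W-1: −117a + 114b = −30.6.
Solving gives a = −0.03317, b = −0.30247.
Then c = 1105.5 − a·230 − b·118 = 1148.82.
At (108, 115): z_contact = −3.6 − 34.8 + 1148.82 = 1110.5 ft.
Depth below ground = 1120 − 1110.5 = 10 ft.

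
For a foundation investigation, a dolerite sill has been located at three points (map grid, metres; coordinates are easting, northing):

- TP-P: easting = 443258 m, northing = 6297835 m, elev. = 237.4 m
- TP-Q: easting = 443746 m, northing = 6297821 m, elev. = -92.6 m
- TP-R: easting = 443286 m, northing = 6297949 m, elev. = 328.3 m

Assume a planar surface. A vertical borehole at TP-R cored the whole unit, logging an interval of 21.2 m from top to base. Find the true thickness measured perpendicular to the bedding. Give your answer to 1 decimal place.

Two edge vectors: TP-P→TP-Q = (488, -14, -330), TP-P→TP-R = (28, 114, 90.9).
Normal n = (TP-P→TP-Q) × (TP-P→TP-R) = (36347.4, -53599.2, 56024).
So ∂z/∂easting = −n_x/n_z = −0.64878 and ∂z/∂northing = −n_y/n_z = 0.95672.
|∇z| = √(a²+b²) = 1.15595, so dip δ = arctan(1.15595) = 49.14°.
True thickness = vertical thickness × cos δ = 21.2 × cos 49.14° = 13.9 m.

13.9 m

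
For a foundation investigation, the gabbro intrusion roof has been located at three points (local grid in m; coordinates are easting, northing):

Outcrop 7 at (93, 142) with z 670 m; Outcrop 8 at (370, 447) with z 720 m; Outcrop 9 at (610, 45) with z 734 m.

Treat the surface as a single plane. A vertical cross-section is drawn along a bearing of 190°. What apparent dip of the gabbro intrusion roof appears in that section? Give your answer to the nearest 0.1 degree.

Let the plane be z = a·easting + b·northing + c.
Outcrop 8−Outcrop 7: 277a + 305b = 50;  Outcrop 9−Outcrop 7: 517a − 97b = 64.
Solving gives a = 0.13205, b = 0.04401.
Unit vector along 190° is (sin 190°, cos 190°) = (-0.1736, -0.9848).
Slope in that direction = a·(-0.1736) + b·(-0.9848) = −0.06627.
Apparent dip = arctan|0.06627| = 3.8° (true dip is 7.9°, so apparent ≤ true as expected).

3.8°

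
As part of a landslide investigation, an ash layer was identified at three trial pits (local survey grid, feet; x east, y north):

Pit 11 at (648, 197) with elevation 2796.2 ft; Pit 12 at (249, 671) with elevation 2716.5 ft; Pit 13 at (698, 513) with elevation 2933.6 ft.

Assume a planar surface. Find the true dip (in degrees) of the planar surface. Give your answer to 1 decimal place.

34.7°

Two edge vectors: Pit 11→Pit 12 = (-399, 474, -79.7), Pit 11→Pit 13 = (50, 316, 137.4).
Normal n = (Pit 11→Pit 12) × (Pit 11→Pit 13) = (90312.8, 50837.6, -149784).
So ∂z/∂x = −n_x/n_z = 0.60295 and ∂z/∂y = −n_y/n_z = 0.33941.
Gradient magnitude |∇z| = √(a² + b²) = √(0.36355 + 0.11520) = 0.69192.
True dip = arctan(0.69192) = 34.7°, dipping toward WSW (azimuth ≈ 241°).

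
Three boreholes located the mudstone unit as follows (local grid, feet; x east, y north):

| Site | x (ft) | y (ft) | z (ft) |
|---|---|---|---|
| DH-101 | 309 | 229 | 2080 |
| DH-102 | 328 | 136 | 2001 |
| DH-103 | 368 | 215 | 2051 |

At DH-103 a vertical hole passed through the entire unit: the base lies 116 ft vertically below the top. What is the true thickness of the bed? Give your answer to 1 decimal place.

88.6 ft

Let the plane be z = a·x + b·y + c.
DH-102−DH-101: 19a − 93b = −79;  DH-103−DH-101: 59a − 14b = −29.
Solving gives a = −0.30473, b = 0.78721.
|∇z| = √(a²+b²) = 0.84413, so dip δ = arctan(0.84413) = 40.17°.
True thickness = vertical thickness × cos δ = 116 × cos 40.17° = 88.6 ft.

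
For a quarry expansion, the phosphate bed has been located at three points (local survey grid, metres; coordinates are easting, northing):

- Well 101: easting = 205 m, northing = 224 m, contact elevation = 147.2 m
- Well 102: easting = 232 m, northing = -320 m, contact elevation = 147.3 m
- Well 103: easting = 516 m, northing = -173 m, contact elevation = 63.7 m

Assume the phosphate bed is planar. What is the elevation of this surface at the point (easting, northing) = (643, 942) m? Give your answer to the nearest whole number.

11 m

Let the plane be z = a·easting + b·northing + c.
Well 102−Well 101: 27a − 544b = 0.1;  Well 103−Well 101: 311a − 397b = −83.5.
Solving gives a = −0.28690, b = −0.01442.
Then c = 147.2 − a·205 − b·224 = 209.25.
At (643, 942): z = −184.5 − 13.6 + 209.25 = 11.2 m.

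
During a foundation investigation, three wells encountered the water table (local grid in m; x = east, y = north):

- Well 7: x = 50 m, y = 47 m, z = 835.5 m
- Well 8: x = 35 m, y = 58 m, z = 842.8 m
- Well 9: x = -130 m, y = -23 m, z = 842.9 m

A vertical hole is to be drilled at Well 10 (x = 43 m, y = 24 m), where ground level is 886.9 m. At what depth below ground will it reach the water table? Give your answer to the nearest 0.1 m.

59.2 m

Let the plane be z = a·x + b·y + c.
Well 8−Well 7: −15a + 11b = 7.3;  Well 9−Well 7: −180a − 70b = 7.4.
Solving gives a = −0.19551, b = 0.39703.
Then c = 835.5 − a·50 − b·47 = 826.62.
At (43, 24): z_contact = −8.41 + 9.53 + 826.62 = 827.74 m.
Depth below ground = 886.9 − 827.74 = 59.2 m.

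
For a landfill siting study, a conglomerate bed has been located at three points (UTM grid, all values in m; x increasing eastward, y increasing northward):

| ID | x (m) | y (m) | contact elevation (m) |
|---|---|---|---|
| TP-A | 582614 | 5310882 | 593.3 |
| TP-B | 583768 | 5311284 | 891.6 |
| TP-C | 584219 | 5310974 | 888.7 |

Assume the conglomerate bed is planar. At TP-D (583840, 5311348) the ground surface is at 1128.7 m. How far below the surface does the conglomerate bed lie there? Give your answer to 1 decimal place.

208.5 m

Let the plane be z = a·x + b·y + c.
TP-B−TP-A: 1154a + 402b = 298.3;  TP-C−TP-A: 1605a + 92b = 295.4.
Solving gives a = 0.169387914, b = 0.255786933.
Then c = 593.3 − a·582614 − b·5310882 = −1456548.69.
At (583840, 5311348): z_contact = 98895.44 + 1358573.42 − 1456548.69 = 920.17 m.
Depth below ground = 1128.7 − 920.17 = 208.5 m.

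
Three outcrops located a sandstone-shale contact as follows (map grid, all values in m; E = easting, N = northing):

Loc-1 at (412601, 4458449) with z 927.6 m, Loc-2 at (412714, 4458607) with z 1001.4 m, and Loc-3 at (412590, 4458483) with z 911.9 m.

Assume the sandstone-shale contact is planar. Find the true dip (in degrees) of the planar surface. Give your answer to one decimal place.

42.3°

Two edge vectors: Loc-1→Loc-2 = (113, 158, 73.8), Loc-1→Loc-3 = (-11, 34, -15.7).
Normal n = (Loc-1→Loc-2) × (Loc-1→Loc-3) = (-4989.8, 962.3, 5580).
So ∂z/∂E = −n_x/n_z = 0.89423 and ∂z/∂N = −n_y/n_z = −0.17246.
Gradient magnitude |∇z| = √(a² + b²) = √(0.79965 + 0.02974) = 0.91071.
True dip = arctan(0.91071) = 42.3°, dipping toward W (azimuth ≈ 281°).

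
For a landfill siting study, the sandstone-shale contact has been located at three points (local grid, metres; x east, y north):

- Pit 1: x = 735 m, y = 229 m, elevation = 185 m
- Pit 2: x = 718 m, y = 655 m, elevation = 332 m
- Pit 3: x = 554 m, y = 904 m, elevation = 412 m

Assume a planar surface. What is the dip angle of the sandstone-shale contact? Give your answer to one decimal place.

19.2°

Two edge vectors: Pit 1→Pit 2 = (-17, 426, 147), Pit 1→Pit 3 = (-181, 675, 227).
Normal n = (Pit 1→Pit 2) × (Pit 1→Pit 3) = (-2523, -22748, 65631).
So ∂z/∂x = −n_x/n_z = 0.03844 and ∂z/∂y = −n_y/n_z = 0.34660.
Gradient magnitude |∇z| = √(a² + b²) = √(0.00148 + 0.12013) = 0.34873.
True dip = arctan(0.34873) = 19.2°, dipping toward S (azimuth ≈ 186°).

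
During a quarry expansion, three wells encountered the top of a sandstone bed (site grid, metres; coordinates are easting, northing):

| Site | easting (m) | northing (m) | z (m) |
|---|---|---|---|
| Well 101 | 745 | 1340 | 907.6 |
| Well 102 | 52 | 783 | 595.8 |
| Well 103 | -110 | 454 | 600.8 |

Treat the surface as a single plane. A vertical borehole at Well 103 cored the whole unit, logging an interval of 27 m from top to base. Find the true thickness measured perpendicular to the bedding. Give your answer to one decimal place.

20.5 m

Two edge vectors: Well 101→Well 102 = (-693, -557, -311.8), Well 101→Well 103 = (-855, -886, -306.8).
Normal n = (Well 101→Well 102) × (Well 101→Well 103) = (-105367.2, 53976.6, 137763).
So ∂z/∂easting = −n_x/n_z = 0.76484 and ∂z/∂northing = −n_y/n_z = −0.39181.
|∇z| = √(a²+b²) = 0.85936, so dip δ = arctan(0.85936) = 40.67°.
True thickness = vertical thickness × cos δ = 27 × cos 40.67° = 20.5 m.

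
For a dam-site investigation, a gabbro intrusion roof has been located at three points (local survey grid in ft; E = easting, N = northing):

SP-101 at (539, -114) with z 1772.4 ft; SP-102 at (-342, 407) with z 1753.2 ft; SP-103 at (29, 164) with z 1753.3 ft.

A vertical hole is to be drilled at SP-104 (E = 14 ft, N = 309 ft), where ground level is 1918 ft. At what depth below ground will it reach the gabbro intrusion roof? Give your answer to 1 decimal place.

Let the plane be z = a·E + b·N + c.
SP-102−SP-101: −881a + 521b = −19.2;  SP-103−SP-101: −510a + 278b = −19.1.
Solving gives a = 0.22189, b = 0.33836.
Then c = 1772.4 − a·539 − b·-114 = 1691.37.
At (14, 309): z_contact = 3.11 + 104.55 + 1691.37 = 1799.03 ft.
Depth below ground = 1918 − 1799.03 = 119.0 ft.

119.0 ft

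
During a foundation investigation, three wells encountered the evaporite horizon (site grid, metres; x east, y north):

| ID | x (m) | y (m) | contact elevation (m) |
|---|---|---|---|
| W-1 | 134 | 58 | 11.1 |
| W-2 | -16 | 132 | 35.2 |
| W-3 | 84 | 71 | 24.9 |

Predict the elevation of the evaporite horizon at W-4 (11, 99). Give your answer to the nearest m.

41 m

Two edge vectors: W-1→W-2 = (-150, 74, 24.1), W-1→W-3 = (-50, 13, 13.8).
Normal n = (W-1→W-2) × (W-1→W-3) = (707.9, 865, 1750).
So ∂z/∂x = −n_x/n_z = −0.40451 and ∂z/∂y = −n_y/n_z = −0.49429.
Intercept c from W-1: 11.1 + 54.20 + 28.67 = 93.97.
At (11, 99): z = −4.4 − 48.9 + 93.97 = 40.6 m.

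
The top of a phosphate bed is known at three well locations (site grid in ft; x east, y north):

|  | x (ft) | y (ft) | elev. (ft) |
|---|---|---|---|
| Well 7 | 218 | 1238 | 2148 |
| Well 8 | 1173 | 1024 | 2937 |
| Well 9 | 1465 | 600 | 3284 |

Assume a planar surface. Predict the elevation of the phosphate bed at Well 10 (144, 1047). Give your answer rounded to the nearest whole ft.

2148 ft

Two edge vectors: Well 7→Well 8 = (955, -214, 789), Well 7→Well 9 = (1247, -638, 1136).
Normal n = (Well 7→Well 8) × (Well 7→Well 9) = (260278, -100997, -342432).
So ∂z/∂x = −n_x/n_z = 0.76009 and ∂z/∂y = −n_y/n_z = −0.29494.
Intercept c from Well 7: 2148 − 165.70 + 365.14 = 2347.44.
At (144, 1047): z = 109.5 − 308.8 + 2347.44 = 2148.1 ft.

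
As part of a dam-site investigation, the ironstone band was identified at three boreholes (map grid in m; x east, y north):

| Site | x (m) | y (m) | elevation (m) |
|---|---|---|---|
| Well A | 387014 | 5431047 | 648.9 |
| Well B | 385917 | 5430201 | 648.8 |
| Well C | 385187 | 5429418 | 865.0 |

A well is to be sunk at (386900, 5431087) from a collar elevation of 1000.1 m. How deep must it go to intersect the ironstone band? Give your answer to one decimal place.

Two edge vectors: Well A→Well B = (-1097, -846, -0.1), Well A→Well C = (-1827, -1629, 216.1).
Normal n = (Well A→Well B) × (Well A→Well C) = (-182983.5, 237244.4, 241371).
So ∂z/∂x = −n_x/n_z = 0.758100600 and ∂z/∂y = −n_y/n_z = −0.982903497.
Intercept c from Well A: 648.9 − 293395.55 + 5338195.09 = 5045448.44.
At (386900, 5431087): z_contact = 293309.12 − 5338234.41 + 5045448.44 = 523.16 m.
Depth below ground = 1000.1 − 523.16 = 476.9 m.

476.9 m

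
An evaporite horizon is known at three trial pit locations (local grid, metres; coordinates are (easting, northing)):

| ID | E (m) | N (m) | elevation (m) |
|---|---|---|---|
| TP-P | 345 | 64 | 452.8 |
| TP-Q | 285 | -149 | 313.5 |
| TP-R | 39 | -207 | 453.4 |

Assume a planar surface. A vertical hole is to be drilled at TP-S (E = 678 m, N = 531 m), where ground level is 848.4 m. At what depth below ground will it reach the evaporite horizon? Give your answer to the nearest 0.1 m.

Two edge vectors: TP-P→TP-Q = (-60, -213, -139.3), TP-P→TP-R = (-306, -271, 0.6).
Normal n = (TP-P→TP-Q) × (TP-P→TP-R) = (-37878.1, 42661.8, -48918).
So ∂z/∂E = −n_x/n_z = −0.77432 and ∂z/∂N = −n_y/n_z = 0.87211.
Intercept c from TP-P: 452.8 + 267.14 − 55.81 = 664.12.
At (678, 531): z_contact = −524.99 + 463.09 + 664.12 = 602.23 m.
Depth below ground = 848.4 − 602.23 = 246.2 m.

246.2 m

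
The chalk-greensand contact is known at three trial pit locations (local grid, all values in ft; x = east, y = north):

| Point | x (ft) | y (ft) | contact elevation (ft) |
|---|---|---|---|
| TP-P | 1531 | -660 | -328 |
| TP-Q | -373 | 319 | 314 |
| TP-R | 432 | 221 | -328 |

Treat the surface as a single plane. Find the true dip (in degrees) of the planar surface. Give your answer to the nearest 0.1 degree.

Two edge vectors: TP-P→TP-Q = (-1904, 979, 642), TP-P→TP-R = (-1099, 881, 0).
Normal n = (TP-P→TP-Q) × (TP-P→TP-R) = (-565602, -705558, -601503).
So ∂z/∂x = −n_x/n_z = −0.94031 and ∂z/∂y = −n_y/n_z = −1.17299.
Gradient magnitude |∇z| = √(a² + b²) = √(0.88419 + 1.37591) = 1.50336.
True dip = arctan(1.50336) = 56.4°, dipping toward NE (azimuth ≈ 039°).

56.4°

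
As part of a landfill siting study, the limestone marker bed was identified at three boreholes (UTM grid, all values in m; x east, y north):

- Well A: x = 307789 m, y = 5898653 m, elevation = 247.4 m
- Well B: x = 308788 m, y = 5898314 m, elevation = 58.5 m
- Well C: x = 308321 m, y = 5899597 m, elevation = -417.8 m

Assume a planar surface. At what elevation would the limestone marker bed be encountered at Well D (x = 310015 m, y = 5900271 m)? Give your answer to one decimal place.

Two edge vectors: Well A→Well B = (999, -339, -188.9), Well A→Well C = (532, 944, -665.2).
Normal n = (Well A→Well B) × (Well A→Well C) = (403824.4, 564040, 1123404).
So ∂z/∂x = −n_x/n_z = −0.359464983 and ∂z/∂y = −n_y/n_z = −0.502081175.
Intercept c from Well A: 247.4 + 110639.37 + 2961602.63 = 3072489.40.
At (310015, 5900271): z = −111439.5 − 2962415.0 + 3072489.40 = -1365.1 m.

-1365.1 m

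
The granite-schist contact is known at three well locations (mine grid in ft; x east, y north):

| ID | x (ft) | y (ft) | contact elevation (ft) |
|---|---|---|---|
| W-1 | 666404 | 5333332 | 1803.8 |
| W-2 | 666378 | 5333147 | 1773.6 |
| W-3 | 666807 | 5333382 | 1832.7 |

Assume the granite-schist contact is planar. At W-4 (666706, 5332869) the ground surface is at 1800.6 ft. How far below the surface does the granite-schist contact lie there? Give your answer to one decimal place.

Let the plane be z = a·x + b·y + c.
W-2−W-1: −26a − 185b = −30.2;  W-3−W-1: 403a + 50b = 28.9.
Solving gives a = 0.052371852, b = 0.155882875.
Then c = 1803.8 − a·666404 − b·5333332 = −864472.14.
At (666706, 5332869): z_contact = 34916.63 + 831302.95 − 864472.14 = 1747.44 ft.
Depth below ground = 1800.6 − 1747.44 = 53.2 ft.

53.2 ft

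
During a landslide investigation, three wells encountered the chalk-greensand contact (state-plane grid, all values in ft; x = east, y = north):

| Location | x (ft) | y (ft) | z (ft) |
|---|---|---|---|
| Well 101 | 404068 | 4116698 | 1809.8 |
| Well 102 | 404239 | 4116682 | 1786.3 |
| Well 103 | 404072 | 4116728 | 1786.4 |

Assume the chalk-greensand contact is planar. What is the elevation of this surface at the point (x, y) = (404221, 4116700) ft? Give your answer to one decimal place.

Two edge vectors: Well 101→Well 102 = (171, -16, -23.5), Well 101→Well 103 = (4, 30, -23.4).
Normal n = (Well 101→Well 102) × (Well 101→Well 103) = (1079.4, 3907.4, 5194).
So ∂z/∂x = −n_x/n_z = −0.207816712 and ∂z/∂y = −n_y/n_z = −0.752291105.
Intercept c from Well 101: 1809.8 + 83972.08 + 3096955.29 = 3182737.17.
At (404221, 4116700): z = −84003.9 − 3096956.8 + 3182737.17 = 1776.5 ft.

1776.5 ft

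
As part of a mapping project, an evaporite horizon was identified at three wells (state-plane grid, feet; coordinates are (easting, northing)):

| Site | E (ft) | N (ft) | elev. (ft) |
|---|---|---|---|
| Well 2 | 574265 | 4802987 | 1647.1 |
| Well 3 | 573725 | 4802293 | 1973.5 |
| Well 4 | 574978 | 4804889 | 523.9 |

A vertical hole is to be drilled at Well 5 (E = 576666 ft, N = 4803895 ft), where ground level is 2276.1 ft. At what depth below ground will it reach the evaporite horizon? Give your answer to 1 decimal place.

Two edge vectors: Well 2→Well 3 = (-540, -694, 326.4), Well 2→Well 4 = (713, 1902, -1123.2).
Normal n = (Well 2→Well 3) × (Well 2→Well 4) = (158688, -373804.8, -532258).
So ∂z/∂E = −n_x/n_z = 0.298141127 and ∂z/∂N = −n_y/n_z = −0.702300012.
Intercept c from Well 2: 1647.1 − 171212.01 + 3373137.83 = 3203572.92.
At (576666, 4803895): z_contact = 171927.85 − 3373775.52 + 3203572.92 = 1725.25 ft.
Depth below ground = 2276.1 − 1725.25 = 550.9 ft.

550.9 ft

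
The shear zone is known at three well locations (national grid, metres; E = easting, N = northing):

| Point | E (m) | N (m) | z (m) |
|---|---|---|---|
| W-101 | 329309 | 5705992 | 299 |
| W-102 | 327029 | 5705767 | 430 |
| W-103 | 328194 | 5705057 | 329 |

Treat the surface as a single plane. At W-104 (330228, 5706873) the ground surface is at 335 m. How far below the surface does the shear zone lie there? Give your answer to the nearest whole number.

56 m

Let the plane be z = a·E + b·N + c.
W-102−W-101: −2280a − 225b = 131;  W-103−W-101: −1115a − 935b = 30.
Solving gives a = −0.06153090, b = 0.04129085.
Then c = 299 − a·329309 − b·5705992 = −215043.61.
At (330228, 5706873): z_contact = −20319.2 + 235641.7 − 215043.61 = 278.8 m.
Depth below ground = 335 − 278.8 = 56 m.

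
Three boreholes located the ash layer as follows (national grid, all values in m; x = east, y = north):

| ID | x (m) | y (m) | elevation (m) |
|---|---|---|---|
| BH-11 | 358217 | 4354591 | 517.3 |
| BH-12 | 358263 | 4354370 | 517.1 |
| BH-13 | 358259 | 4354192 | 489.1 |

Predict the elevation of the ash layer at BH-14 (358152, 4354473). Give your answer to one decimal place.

Let the plane be z = a·x + b·y + c.
BH-12−BH-11: 46a − 221b = −0.2;  BH-13−BH-11: 42a − 399b = −28.2.
Solving gives a = 0.678174603, b = 0.142063492.
Then c = 517.3 − a·358217 − b·4354591 = −861044.78.
At (358152, 4354473): z = 242889.6 + 618611.6 − 861044.78 = 456.5 m.

456.5 m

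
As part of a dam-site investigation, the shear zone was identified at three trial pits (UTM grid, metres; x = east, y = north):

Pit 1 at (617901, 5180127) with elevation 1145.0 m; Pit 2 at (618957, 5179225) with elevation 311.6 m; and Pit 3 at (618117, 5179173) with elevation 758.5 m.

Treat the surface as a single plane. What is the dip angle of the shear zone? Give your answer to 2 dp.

31.67°

Let the plane be z = a·x + b·y + c.
Pit 2−Pit 1: 1056a − 902b = −833.4;  Pit 3−Pit 1: 216a − 954b = −386.5.
Solving gives a = −0.54940, b = 0.28074.
Gradient magnitude |∇z| = √(a² + b²) = √(0.30184 + 0.07882) = 0.61698.
True dip = arctan(0.61698) = 31.67°, dipping toward ESE (azimuth ≈ 117°).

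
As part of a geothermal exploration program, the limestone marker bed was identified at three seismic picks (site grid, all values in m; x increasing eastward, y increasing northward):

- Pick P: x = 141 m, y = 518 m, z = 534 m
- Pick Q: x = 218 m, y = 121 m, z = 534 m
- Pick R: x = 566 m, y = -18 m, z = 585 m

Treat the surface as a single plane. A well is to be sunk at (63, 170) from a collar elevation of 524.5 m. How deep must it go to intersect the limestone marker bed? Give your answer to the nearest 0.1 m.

13.6 m

Let the plane be z = a·x + b·y + c.
Pick Q−Pick P: 77a − 397b = 0;  Pick R−Pick P: 425a − 536b = 51.
Solving gives a = 0.15886, b = 0.03081.
Then c = 534 − a·141 − b·518 = 495.64.
At (63, 170): z_contact = 10.01 + 5.24 + 495.64 = 510.89 m.
Depth below ground = 524.5 − 510.89 = 13.6 m.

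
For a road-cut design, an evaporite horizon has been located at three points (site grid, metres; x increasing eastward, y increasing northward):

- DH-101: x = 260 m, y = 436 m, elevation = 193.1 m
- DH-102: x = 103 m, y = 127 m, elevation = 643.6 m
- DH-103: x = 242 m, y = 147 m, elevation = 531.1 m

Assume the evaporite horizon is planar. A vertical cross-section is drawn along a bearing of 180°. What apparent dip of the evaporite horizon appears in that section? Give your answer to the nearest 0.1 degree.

Let the plane be z = a·x + b·y + c.
DH-102−DH-101: −157a − 309b = 450.5;  DH-103−DH-101: −18a − 289b = 338.
Solving gives a = −0.64687, b = −1.12926.
Unit vector along 180° is (sin 180°, cos 180°) = (0.0000, -1.0000).
Slope in that direction = a·(0.0000) + b·(-1.0000) = 1.12926.
Apparent dip = arctan|1.12926| = 48.5° (true dip is 52.5°, so apparent ≤ true as expected).

48.5°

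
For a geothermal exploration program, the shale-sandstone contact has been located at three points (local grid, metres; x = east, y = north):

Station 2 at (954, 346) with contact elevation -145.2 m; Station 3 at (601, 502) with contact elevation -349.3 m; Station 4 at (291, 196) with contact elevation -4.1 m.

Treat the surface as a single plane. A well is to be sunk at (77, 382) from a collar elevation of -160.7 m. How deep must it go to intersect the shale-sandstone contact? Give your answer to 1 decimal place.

Two edge vectors: Station 2→Station 3 = (-353, 156, -204.1), Station 2→Station 4 = (-663, -150, 141.1).
Normal n = (Station 2→Station 3) × (Station 2→Station 4) = (-8603.4, 185126.6, 156378).
So ∂z/∂x = −n_x/n_z = 0.05502 and ∂z/∂y = −n_y/n_z = −1.18384.
Intercept c from Station 2: -145.2 − 52.49 + 409.61 = 211.92.
At (77, 382): z_contact = 4.24 − 452.23 + 211.92 = -236.07 m.
Depth below ground = -160.7 − (-236.07) = 75.4 m.

75.4 m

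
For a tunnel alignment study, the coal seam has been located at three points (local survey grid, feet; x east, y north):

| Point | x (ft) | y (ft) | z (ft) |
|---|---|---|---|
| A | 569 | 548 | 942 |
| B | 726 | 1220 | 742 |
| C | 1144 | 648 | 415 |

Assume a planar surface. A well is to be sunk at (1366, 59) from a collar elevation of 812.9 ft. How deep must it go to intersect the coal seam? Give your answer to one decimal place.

546.7 ft

Let the plane be z = a·x + b·y + c.
B−A: 157a + 672b = −200;  C−A: 575a + 100b = −527.
Solving gives a = −0.901387, b = −0.087027.
Then c = 942 − a·569 − b·548 = 1502.58.
At (1366, 59): z_contact = −1231.29 − 5.13 + 1502.58 = 266.15 ft.
Depth below ground = 812.9 − 266.15 = 546.7 ft.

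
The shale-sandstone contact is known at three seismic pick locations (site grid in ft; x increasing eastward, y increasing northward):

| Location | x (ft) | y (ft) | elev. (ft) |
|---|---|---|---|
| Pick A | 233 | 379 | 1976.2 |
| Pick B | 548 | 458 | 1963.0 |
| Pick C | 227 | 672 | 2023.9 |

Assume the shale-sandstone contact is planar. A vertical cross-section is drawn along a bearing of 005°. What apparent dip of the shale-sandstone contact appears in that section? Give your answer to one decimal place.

Two edge vectors: Pick A→Pick B = (315, 79, -13.2), Pick A→Pick C = (-6, 293, 47.7).
Normal n = (Pick A→Pick B) × (Pick A→Pick C) = (7635.9, -14946.3, 92769).
So ∂z/∂x = −n_x/n_z = −0.08231 and ∂z/∂y = −n_y/n_z = 0.16111.
Unit vector along 005° is (sin 5°, cos 5°) = (0.0872, 0.9962).
Slope in that direction = a·(0.0872) + b·(0.9962) = 0.15333.
Apparent dip = arctan|0.15333| = 8.7° (true dip is 10.3°, so apparent ≤ true as expected).

8.7°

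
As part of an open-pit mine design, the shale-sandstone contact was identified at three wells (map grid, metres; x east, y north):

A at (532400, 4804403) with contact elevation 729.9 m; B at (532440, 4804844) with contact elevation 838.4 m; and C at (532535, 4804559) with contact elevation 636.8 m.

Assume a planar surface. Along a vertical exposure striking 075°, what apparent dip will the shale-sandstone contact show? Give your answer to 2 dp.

Two edge vectors: A→B = (40, 441, 108.5), A→C = (135, 156, -93.1).
Normal n = (A→B) × (A→C) = (-57983.1, 18371.5, -53295).
So ∂z/∂x = −n_x/n_z = −1.08797 and ∂z/∂y = −n_y/n_z = 0.34471.
Unit vector along 075° is (sin 75°, cos 75°) = (0.9659, 0.2588).
Slope in that direction = a·(0.9659) + b·(0.2588) = −0.96168.
Apparent dip = arctan|0.96168| = 43.88° (true dip is 48.8°, so apparent ≤ true as expected).

43.88°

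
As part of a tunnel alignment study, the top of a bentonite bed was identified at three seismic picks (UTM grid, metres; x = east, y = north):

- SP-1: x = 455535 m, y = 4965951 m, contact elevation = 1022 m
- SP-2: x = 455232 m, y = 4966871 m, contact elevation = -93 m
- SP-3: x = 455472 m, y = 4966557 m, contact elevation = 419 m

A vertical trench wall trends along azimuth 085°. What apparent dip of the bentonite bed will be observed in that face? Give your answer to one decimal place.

41.4°

Let the plane be z = a·x + b·y + c.
SP-2−SP-1: −303a + 920b = −1115;  SP-3−SP-1: −63a + 606b = −603.
Solving gives a = 0.96237, b = −0.89500.
Unit vector along 085° is (sin 85°, cos 85°) = (0.9962, 0.0872).
Slope in that direction = a·(0.9962) + b·(0.0872) = 0.88071.
Apparent dip = arctan|0.88071| = 41.4° (true dip is 52.7°, so apparent ≤ true as expected).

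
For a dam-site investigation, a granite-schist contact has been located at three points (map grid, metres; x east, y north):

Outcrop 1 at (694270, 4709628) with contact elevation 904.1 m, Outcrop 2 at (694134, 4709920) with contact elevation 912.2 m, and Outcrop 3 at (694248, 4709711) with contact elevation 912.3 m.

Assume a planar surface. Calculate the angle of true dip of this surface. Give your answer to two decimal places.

Two edge vectors: Outcrop 1→Outcrop 2 = (-136, 292, 8.1), Outcrop 1→Outcrop 3 = (-22, 83, 8.2).
Normal n = (Outcrop 1→Outcrop 2) × (Outcrop 1→Outcrop 3) = (1722.1, 937, -4864).
So ∂z/∂x = −n_x/n_z = 0.35405 and ∂z/∂y = −n_y/n_z = 0.19264.
Gradient magnitude |∇z| = √(a² + b²) = √(0.12535 + 0.03711) = 0.40307.
True dip = arctan(0.40307) = 21.95°, dipping toward WSW (azimuth ≈ 241°).

21.95°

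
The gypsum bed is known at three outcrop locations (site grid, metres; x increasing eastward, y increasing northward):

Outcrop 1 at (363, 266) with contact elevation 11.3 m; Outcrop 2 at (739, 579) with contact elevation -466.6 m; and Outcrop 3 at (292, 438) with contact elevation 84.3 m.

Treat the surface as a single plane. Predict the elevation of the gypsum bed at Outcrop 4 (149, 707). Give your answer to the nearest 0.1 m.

237.1 m

Let the plane be z = a·x + b·y + c.
Outcrop 2−Outcrop 1: 376a + 313b = −477.9;  Outcrop 3−Outcrop 1: −71a + 172b = 73.
Solving gives a = −1.20891, b = −0.07461.
Then c = 11.3 − a·363 − b·266 = 469.98.
At (149, 707): z = −180.1 − 52.7 + 469.98 = 237.1 m.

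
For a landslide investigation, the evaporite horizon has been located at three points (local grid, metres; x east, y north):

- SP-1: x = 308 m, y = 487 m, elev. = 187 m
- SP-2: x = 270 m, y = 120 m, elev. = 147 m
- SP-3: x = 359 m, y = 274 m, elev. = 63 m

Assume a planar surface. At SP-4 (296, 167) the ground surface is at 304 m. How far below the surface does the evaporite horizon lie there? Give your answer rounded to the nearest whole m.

Two edge vectors: SP-1→SP-2 = (-38, -367, -40), SP-1→SP-3 = (51, -213, -124).
Normal n = (SP-1→SP-2) × (SP-1→SP-3) = (36988, -6752, 26811).
So ∂z/∂x = −n_x/n_z = −1.37958 and ∂z/∂y = −n_y/n_z = 0.25184.
Intercept c from SP-1: 187 + 424.91 − 122.64 = 489.27.
At (296, 167): z_contact = −408.4 + 42.1 + 489.27 = 123.0 m.
Depth below ground = 304 − 123.0 = 181 m.

181 m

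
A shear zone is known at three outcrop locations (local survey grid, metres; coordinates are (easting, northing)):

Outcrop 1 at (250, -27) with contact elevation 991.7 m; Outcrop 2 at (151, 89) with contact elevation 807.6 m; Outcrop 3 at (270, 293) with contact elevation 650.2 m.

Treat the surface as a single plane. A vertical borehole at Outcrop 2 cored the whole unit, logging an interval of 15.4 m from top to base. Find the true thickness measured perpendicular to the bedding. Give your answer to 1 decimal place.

9.7 m

Two edge vectors: Outcrop 1→Outcrop 2 = (-99, 116, -184.1), Outcrop 1→Outcrop 3 = (20, 320, -341.5).
Normal n = (Outcrop 1→Outcrop 2) × (Outcrop 1→Outcrop 3) = (19298, -37490.5, -34000).
So ∂z/∂E = −n_x/n_z = 0.56759 and ∂z/∂N = −n_y/n_z = −1.10266.
|∇z| = √(a²+b²) = 1.24017, so dip δ = arctan(1.24017) = 51.12°.
True thickness = vertical thickness × cos δ = 15.4 × cos 51.12° = 9.7 m.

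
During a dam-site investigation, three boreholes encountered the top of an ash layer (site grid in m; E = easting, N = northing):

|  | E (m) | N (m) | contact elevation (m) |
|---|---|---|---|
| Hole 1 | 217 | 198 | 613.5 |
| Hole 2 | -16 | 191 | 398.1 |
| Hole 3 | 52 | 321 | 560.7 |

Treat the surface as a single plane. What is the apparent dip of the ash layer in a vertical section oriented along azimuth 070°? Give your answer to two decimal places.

Let the plane be z = a·E + b·N + c.
Hole 2−Hole 1: −233a − 7b = −215.4;  Hole 3−Hole 1: −165a + 123b = −52.8.
Solving gives a = 0.90105, b = 0.77945.
Unit vector along 070° is (sin 70°, cos 70°) = (0.9397, 0.3420).
Slope in that direction = a·(0.9397) + b·(0.3420) = 1.11330.
Apparent dip = arctan|1.11330| = 48.07° (true dip is 50.0°, so apparent ≤ true as expected).

48.07°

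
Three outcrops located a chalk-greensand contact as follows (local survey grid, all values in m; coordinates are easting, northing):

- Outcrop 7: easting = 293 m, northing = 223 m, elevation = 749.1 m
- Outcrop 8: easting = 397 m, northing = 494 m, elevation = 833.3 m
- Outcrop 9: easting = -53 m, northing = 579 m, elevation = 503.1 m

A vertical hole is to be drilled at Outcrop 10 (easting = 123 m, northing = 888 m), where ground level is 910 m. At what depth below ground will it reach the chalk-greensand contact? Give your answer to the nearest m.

268 m

Two edge vectors: Outcrop 7→Outcrop 8 = (104, 271, 84.2), Outcrop 7→Outcrop 9 = (-346, 356, -246).
Normal n = (Outcrop 7→Outcrop 8) × (Outcrop 7→Outcrop 9) = (-96641.2, -3549.2, 130790).
So ∂z/∂easting = −n_x/n_z = 0.73890 and ∂z/∂northing = −n_y/n_z = 0.02714.
Intercept c from Outcrop 7: 749.1 − 216.50 − 6.05 = 526.55.
At (123, 888): z_contact = 90.9 + 24.1 + 526.55 = 641.5 m.
Depth below ground = 910 − 641.5 = 268 m.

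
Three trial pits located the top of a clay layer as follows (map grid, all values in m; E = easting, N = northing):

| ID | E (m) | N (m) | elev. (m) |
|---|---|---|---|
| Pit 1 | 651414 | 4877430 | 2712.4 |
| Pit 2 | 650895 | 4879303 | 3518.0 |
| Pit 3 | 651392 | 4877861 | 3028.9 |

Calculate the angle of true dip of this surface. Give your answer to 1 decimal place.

57.5°

Let the plane be z = a·E + b·N + c.
Pit 2−Pit 1: −519a + 1873b = 805.6;  Pit 3−Pit 1: −22a + 431b = 316.5.
Solving gives a = 1.34583, b = 0.80304.
Gradient magnitude |∇z| = √(a² + b²) = √(1.81126 + 0.64487) = 1.56720.
True dip = arctan(1.56720) = 57.5°, dipping toward WSW (azimuth ≈ 239°).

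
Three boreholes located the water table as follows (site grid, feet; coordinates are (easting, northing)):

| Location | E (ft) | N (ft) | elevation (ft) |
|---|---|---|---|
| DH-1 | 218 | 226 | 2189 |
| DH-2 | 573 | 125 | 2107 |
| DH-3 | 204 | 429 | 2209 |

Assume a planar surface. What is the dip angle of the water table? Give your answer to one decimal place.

Let the plane be z = a·E + b·N + c.
DH-2−DH-1: 355a − 101b = −82;  DH-3−DH-1: −14a + 203b = 20.
Solving gives a = −0.20702, b = 0.08425.
Gradient magnitude |∇z| = √(a² + b²) = √(0.04286 + 0.00710) = 0.22350.
True dip = arctan(0.22350) = 12.6°, dipping toward ESE (azimuth ≈ 112°).

12.6°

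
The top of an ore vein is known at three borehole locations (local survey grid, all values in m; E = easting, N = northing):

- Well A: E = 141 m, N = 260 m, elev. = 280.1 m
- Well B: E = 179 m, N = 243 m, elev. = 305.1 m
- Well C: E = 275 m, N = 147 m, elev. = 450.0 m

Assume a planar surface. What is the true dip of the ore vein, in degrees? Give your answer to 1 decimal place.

57.0°

Two edge vectors: Well A→Well B = (38, -17, 25), Well A→Well C = (134, -113, 169.9).
Normal n = (Well A→Well B) × (Well A→Well C) = (-63.3, -3106.2, -2016).
So ∂z/∂E = −n_x/n_z = −0.03140 and ∂z/∂N = −n_y/n_z = −1.54077.
Gradient magnitude |∇z| = √(a² + b²) = √(0.00099 + 2.37398) = 1.54109.
True dip = arctan(1.54109) = 57.0°, dipping toward N (azimuth ≈ 001°).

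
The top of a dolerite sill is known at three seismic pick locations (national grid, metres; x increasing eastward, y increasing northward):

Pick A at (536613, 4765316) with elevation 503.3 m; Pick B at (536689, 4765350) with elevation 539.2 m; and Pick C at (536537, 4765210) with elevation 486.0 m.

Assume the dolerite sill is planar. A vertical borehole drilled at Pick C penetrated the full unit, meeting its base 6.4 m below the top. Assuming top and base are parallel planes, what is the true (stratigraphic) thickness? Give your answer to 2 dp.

Let the plane be z = a·x + b·y + c.
Pick B−Pick A: 76a + 34b = 35.9;  Pick C−Pick A: −76a − 106b = −17.3.
Solving gives a = 0.58794, b = −0.25833.
|∇z| = √(a²+b²) = 0.64219, so dip δ = arctan(0.64219) = 32.71°.
True thickness = vertical thickness × cos δ = 6.4 × cos 32.71° = 5.39 m.

5.39 m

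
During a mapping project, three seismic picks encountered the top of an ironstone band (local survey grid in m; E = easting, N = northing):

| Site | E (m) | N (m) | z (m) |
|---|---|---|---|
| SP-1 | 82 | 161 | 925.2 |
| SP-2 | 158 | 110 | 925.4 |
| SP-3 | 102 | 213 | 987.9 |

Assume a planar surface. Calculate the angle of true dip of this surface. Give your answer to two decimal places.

49.11°

Let the plane be z = a·E + b·N + c.
SP-2−SP-1: 76a − 51b = 0.2;  SP-3−SP-1: 20a + 52b = 62.7.
Solving gives a = 0.64523, b = 0.95760.
Gradient magnitude |∇z| = √(a² + b²) = √(0.41633 + 0.91700) = 1.15470.
True dip = arctan(1.15470) = 49.11°, dipping toward SW (azimuth ≈ 214°).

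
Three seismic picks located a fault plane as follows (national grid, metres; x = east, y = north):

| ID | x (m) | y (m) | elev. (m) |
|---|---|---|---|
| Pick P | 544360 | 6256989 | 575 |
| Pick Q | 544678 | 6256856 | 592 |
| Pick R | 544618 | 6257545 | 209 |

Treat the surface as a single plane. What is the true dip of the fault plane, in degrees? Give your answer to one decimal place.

31.0°

Two edge vectors: Pick P→Pick Q = (318, -133, 17), Pick P→Pick R = (258, 556, -366).
Normal n = (Pick P→Pick Q) × (Pick P→Pick R) = (39226, 120774, 211122).
So ∂z/∂x = −n_x/n_z = −0.18580 and ∂z/∂y = −n_y/n_z = −0.57206.
Gradient magnitude |∇z| = √(a² + b²) = √(0.03452 + 0.32725) = 0.60147.
True dip = arctan(0.60147) = 31.0°, dipping toward NNE (azimuth ≈ 018°).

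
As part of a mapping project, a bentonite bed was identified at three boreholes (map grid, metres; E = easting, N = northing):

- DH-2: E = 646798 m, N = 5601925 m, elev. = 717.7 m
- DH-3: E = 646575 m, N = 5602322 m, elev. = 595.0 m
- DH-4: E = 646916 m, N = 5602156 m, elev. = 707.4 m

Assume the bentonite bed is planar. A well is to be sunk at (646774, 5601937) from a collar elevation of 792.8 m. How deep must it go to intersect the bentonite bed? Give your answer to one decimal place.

83.1 m

Two edge vectors: DH-2→DH-3 = (-223, 397, -122.7), DH-2→DH-4 = (118, 231, -10.3).
Normal n = (DH-2→DH-3) × (DH-2→DH-4) = (24254.6, -16775.5, -98359).
So ∂z/∂E = −n_x/n_z = 0.246592584 and ∂z/∂N = −n_y/n_z = −0.170553788.
Intercept c from DH-2: 717.7 − 159495.59 + 955429.53 = 796651.64.
At (646774, 5601937): z_contact = 159489.67 − 955431.57 + 796651.64 = 709.74 m.
Depth below ground = 792.8 − 709.74 = 83.1 m.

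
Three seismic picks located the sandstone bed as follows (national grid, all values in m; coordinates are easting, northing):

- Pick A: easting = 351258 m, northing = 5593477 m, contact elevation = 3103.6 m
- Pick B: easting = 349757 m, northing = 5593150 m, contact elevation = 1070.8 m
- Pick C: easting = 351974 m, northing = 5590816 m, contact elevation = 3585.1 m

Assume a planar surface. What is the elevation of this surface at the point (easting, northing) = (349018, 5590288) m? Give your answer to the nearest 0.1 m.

Let the plane be z = a·easting + b·northing + c.
Pick B−Pick A: −1501a − 327b = −2032.8;  Pick C−Pick A: 716a − 2661b = 481.5.
Solving gives a = 1.316543414, b = 0.173297664.
Then c = 3103.6 − a·351258 − b·5593477 = −1428679.30.
At (349018, 5590288): z = 459497.3 + 968783.9 − 1428679.30 = -398.1 m.

-398.1 m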